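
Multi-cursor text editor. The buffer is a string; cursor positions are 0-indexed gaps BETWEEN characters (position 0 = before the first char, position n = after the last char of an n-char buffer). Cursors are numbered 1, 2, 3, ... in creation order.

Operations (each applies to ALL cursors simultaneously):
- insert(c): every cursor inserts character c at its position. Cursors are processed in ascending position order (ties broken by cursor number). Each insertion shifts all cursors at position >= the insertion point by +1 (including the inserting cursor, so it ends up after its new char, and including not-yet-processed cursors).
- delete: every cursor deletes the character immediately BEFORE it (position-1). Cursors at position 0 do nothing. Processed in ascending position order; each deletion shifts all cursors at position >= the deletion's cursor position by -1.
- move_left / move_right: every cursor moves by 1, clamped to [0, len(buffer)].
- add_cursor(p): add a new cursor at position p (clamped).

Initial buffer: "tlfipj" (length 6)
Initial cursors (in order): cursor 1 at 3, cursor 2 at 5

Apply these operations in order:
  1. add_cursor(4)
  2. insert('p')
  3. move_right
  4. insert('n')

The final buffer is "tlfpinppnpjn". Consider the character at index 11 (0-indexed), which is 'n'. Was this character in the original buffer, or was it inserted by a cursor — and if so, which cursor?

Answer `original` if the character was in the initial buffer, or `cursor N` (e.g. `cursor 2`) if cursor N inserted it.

Answer: cursor 2

Derivation:
After op 1 (add_cursor(4)): buffer="tlfipj" (len 6), cursors c1@3 c3@4 c2@5, authorship ......
After op 2 (insert('p')): buffer="tlfpipppj" (len 9), cursors c1@4 c3@6 c2@8, authorship ...1.3.2.
After op 3 (move_right): buffer="tlfpipppj" (len 9), cursors c1@5 c3@7 c2@9, authorship ...1.3.2.
After op 4 (insert('n')): buffer="tlfpinppnpjn" (len 12), cursors c1@6 c3@9 c2@12, authorship ...1.13.32.2
Authorship (.=original, N=cursor N): . . . 1 . 1 3 . 3 2 . 2
Index 11: author = 2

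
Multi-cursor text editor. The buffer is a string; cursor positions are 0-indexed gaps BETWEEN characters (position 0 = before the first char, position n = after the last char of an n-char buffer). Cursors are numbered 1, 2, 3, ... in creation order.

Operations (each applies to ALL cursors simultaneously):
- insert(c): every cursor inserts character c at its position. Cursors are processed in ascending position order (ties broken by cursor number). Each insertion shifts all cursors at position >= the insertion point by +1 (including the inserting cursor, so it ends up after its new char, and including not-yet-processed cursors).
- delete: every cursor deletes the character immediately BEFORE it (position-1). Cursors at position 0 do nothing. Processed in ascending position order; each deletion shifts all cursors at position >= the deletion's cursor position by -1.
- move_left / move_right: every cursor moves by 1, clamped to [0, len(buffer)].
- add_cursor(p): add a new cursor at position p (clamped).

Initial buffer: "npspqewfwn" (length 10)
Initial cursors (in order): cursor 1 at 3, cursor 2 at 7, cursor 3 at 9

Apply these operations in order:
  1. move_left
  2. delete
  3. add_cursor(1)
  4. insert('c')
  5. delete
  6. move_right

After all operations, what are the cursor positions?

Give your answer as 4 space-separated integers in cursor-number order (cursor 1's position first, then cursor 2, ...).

After op 1 (move_left): buffer="npspqewfwn" (len 10), cursors c1@2 c2@6 c3@8, authorship ..........
After op 2 (delete): buffer="nspqwwn" (len 7), cursors c1@1 c2@4 c3@5, authorship .......
After op 3 (add_cursor(1)): buffer="nspqwwn" (len 7), cursors c1@1 c4@1 c2@4 c3@5, authorship .......
After op 4 (insert('c')): buffer="nccspqcwcwn" (len 11), cursors c1@3 c4@3 c2@7 c3@9, authorship .14...2.3..
After op 5 (delete): buffer="nspqwwn" (len 7), cursors c1@1 c4@1 c2@4 c3@5, authorship .......
After op 6 (move_right): buffer="nspqwwn" (len 7), cursors c1@2 c4@2 c2@5 c3@6, authorship .......

Answer: 2 5 6 2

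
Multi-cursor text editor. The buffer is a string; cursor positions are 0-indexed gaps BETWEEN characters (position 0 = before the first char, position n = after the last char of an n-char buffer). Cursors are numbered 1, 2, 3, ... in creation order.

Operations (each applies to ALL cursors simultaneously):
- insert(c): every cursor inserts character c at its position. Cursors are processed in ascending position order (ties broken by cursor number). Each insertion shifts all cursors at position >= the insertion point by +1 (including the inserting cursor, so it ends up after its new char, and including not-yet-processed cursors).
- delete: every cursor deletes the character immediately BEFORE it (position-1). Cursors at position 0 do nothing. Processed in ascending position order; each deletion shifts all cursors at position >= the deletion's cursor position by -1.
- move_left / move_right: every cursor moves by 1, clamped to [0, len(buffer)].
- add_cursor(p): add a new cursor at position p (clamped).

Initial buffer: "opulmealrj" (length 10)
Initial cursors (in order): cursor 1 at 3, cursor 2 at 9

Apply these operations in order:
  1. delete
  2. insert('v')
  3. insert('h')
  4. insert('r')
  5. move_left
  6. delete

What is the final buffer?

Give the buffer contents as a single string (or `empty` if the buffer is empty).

After op 1 (delete): buffer="oplmealj" (len 8), cursors c1@2 c2@7, authorship ........
After op 2 (insert('v')): buffer="opvlmealvj" (len 10), cursors c1@3 c2@9, authorship ..1.....2.
After op 3 (insert('h')): buffer="opvhlmealvhj" (len 12), cursors c1@4 c2@11, authorship ..11.....22.
After op 4 (insert('r')): buffer="opvhrlmealvhrj" (len 14), cursors c1@5 c2@13, authorship ..111.....222.
After op 5 (move_left): buffer="opvhrlmealvhrj" (len 14), cursors c1@4 c2@12, authorship ..111.....222.
After op 6 (delete): buffer="opvrlmealvrj" (len 12), cursors c1@3 c2@10, authorship ..11.....22.

Answer: opvrlmealvrj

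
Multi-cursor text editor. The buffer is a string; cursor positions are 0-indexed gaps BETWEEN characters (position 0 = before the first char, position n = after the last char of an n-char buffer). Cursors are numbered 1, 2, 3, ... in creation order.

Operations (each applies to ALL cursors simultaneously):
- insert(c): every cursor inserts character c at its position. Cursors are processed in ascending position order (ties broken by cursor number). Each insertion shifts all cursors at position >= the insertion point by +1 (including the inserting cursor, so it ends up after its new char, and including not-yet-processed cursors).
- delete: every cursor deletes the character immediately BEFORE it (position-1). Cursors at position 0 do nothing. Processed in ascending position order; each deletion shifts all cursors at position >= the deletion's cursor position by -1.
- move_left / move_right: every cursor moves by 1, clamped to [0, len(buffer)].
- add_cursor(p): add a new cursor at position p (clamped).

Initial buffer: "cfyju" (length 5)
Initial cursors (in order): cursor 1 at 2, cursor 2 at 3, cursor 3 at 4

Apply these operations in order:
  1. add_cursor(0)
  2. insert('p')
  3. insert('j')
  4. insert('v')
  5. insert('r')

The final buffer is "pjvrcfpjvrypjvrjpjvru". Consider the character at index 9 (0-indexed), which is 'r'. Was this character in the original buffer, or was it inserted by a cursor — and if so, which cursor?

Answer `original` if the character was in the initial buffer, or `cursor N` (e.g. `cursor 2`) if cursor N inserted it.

Answer: cursor 1

Derivation:
After op 1 (add_cursor(0)): buffer="cfyju" (len 5), cursors c4@0 c1@2 c2@3 c3@4, authorship .....
After op 2 (insert('p')): buffer="pcfpypjpu" (len 9), cursors c4@1 c1@4 c2@6 c3@8, authorship 4..1.2.3.
After op 3 (insert('j')): buffer="pjcfpjypjjpju" (len 13), cursors c4@2 c1@6 c2@9 c3@12, authorship 44..11.22.33.
After op 4 (insert('v')): buffer="pjvcfpjvypjvjpjvu" (len 17), cursors c4@3 c1@8 c2@12 c3@16, authorship 444..111.222.333.
After op 5 (insert('r')): buffer="pjvrcfpjvrypjvrjpjvru" (len 21), cursors c4@4 c1@10 c2@15 c3@20, authorship 4444..1111.2222.3333.
Authorship (.=original, N=cursor N): 4 4 4 4 . . 1 1 1 1 . 2 2 2 2 . 3 3 3 3 .
Index 9: author = 1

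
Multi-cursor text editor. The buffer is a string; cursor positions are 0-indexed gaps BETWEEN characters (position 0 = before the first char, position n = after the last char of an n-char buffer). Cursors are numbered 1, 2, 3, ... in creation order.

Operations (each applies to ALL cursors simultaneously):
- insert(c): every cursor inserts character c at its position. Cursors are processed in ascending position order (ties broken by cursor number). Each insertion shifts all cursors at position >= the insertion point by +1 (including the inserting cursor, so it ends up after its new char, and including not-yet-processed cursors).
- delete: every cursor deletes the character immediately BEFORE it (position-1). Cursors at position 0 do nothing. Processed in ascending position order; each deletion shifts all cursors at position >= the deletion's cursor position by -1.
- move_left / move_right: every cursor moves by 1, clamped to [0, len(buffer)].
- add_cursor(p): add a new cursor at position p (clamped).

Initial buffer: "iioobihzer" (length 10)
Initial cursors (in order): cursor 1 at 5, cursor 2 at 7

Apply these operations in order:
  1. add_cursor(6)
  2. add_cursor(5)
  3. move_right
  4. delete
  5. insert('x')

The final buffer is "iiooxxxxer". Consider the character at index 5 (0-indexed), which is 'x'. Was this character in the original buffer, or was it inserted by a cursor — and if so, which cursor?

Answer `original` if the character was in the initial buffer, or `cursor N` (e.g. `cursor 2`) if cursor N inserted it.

Answer: cursor 2

Derivation:
After op 1 (add_cursor(6)): buffer="iioobihzer" (len 10), cursors c1@5 c3@6 c2@7, authorship ..........
After op 2 (add_cursor(5)): buffer="iioobihzer" (len 10), cursors c1@5 c4@5 c3@6 c2@7, authorship ..........
After op 3 (move_right): buffer="iioobihzer" (len 10), cursors c1@6 c4@6 c3@7 c2@8, authorship ..........
After op 4 (delete): buffer="iiooer" (len 6), cursors c1@4 c2@4 c3@4 c4@4, authorship ......
After op 5 (insert('x')): buffer="iiooxxxxer" (len 10), cursors c1@8 c2@8 c3@8 c4@8, authorship ....1234..
Authorship (.=original, N=cursor N): . . . . 1 2 3 4 . .
Index 5: author = 2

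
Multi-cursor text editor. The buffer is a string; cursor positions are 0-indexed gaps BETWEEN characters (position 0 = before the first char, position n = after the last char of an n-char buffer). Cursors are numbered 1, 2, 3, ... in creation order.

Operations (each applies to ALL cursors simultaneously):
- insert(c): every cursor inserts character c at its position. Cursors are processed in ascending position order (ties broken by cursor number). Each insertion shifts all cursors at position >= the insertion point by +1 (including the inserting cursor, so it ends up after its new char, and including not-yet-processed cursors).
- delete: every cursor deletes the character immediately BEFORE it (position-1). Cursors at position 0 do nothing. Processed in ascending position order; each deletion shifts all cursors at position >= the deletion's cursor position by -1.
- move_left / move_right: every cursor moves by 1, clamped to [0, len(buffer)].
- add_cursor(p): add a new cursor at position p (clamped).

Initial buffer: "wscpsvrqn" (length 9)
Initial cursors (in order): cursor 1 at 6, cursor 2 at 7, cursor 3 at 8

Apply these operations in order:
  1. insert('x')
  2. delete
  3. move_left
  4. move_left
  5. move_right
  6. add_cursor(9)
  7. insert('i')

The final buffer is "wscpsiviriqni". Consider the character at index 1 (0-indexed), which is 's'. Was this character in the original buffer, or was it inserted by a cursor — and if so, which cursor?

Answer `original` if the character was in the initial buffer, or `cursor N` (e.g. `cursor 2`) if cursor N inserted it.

After op 1 (insert('x')): buffer="wscpsvxrxqxn" (len 12), cursors c1@7 c2@9 c3@11, authorship ......1.2.3.
After op 2 (delete): buffer="wscpsvrqn" (len 9), cursors c1@6 c2@7 c3@8, authorship .........
After op 3 (move_left): buffer="wscpsvrqn" (len 9), cursors c1@5 c2@6 c3@7, authorship .........
After op 4 (move_left): buffer="wscpsvrqn" (len 9), cursors c1@4 c2@5 c3@6, authorship .........
After op 5 (move_right): buffer="wscpsvrqn" (len 9), cursors c1@5 c2@6 c3@7, authorship .........
After op 6 (add_cursor(9)): buffer="wscpsvrqn" (len 9), cursors c1@5 c2@6 c3@7 c4@9, authorship .........
After op 7 (insert('i')): buffer="wscpsiviriqni" (len 13), cursors c1@6 c2@8 c3@10 c4@13, authorship .....1.2.3..4
Authorship (.=original, N=cursor N): . . . . . 1 . 2 . 3 . . 4
Index 1: author = original

Answer: original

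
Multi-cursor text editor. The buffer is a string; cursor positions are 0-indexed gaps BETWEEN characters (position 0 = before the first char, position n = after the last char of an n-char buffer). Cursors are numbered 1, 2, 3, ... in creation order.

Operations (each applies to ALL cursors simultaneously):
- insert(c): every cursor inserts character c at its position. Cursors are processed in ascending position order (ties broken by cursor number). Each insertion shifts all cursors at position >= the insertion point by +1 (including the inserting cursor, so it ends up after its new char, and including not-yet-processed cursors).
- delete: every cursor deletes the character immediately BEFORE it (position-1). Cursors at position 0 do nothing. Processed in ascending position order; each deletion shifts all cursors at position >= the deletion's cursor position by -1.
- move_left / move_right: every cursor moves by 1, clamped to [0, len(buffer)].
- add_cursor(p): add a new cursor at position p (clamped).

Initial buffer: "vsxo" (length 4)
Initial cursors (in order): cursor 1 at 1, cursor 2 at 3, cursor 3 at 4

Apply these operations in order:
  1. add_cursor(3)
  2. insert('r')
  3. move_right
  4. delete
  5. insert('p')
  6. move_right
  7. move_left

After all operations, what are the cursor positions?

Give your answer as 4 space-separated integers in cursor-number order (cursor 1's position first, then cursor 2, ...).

Answer: 3 7 7 7

Derivation:
After op 1 (add_cursor(3)): buffer="vsxo" (len 4), cursors c1@1 c2@3 c4@3 c3@4, authorship ....
After op 2 (insert('r')): buffer="vrsxrror" (len 8), cursors c1@2 c2@6 c4@6 c3@8, authorship .1..24.3
After op 3 (move_right): buffer="vrsxrror" (len 8), cursors c1@3 c2@7 c4@7 c3@8, authorship .1..24.3
After op 4 (delete): buffer="vrxr" (len 4), cursors c1@2 c2@4 c3@4 c4@4, authorship .1.2
After op 5 (insert('p')): buffer="vrpxrppp" (len 8), cursors c1@3 c2@8 c3@8 c4@8, authorship .11.2234
After op 6 (move_right): buffer="vrpxrppp" (len 8), cursors c1@4 c2@8 c3@8 c4@8, authorship .11.2234
After op 7 (move_left): buffer="vrpxrppp" (len 8), cursors c1@3 c2@7 c3@7 c4@7, authorship .11.2234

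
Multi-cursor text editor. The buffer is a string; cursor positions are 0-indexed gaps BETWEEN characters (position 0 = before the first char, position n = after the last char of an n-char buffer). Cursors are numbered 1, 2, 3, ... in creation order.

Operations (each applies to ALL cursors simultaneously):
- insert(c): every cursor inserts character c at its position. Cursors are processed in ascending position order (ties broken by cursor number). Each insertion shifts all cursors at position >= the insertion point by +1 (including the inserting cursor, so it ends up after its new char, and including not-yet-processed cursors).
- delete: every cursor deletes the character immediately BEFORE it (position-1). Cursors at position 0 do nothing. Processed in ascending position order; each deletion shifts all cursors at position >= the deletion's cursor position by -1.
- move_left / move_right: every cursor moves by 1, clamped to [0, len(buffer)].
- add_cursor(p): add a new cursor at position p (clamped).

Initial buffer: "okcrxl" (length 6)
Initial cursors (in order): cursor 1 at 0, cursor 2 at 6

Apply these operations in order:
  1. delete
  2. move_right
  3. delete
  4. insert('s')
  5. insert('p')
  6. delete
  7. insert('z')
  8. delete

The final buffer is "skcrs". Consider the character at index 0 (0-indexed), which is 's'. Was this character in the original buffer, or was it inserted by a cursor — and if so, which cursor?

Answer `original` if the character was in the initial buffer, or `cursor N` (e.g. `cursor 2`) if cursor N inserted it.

After op 1 (delete): buffer="okcrx" (len 5), cursors c1@0 c2@5, authorship .....
After op 2 (move_right): buffer="okcrx" (len 5), cursors c1@1 c2@5, authorship .....
After op 3 (delete): buffer="kcr" (len 3), cursors c1@0 c2@3, authorship ...
After op 4 (insert('s')): buffer="skcrs" (len 5), cursors c1@1 c2@5, authorship 1...2
After op 5 (insert('p')): buffer="spkcrsp" (len 7), cursors c1@2 c2@7, authorship 11...22
After op 6 (delete): buffer="skcrs" (len 5), cursors c1@1 c2@5, authorship 1...2
After op 7 (insert('z')): buffer="szkcrsz" (len 7), cursors c1@2 c2@7, authorship 11...22
After op 8 (delete): buffer="skcrs" (len 5), cursors c1@1 c2@5, authorship 1...2
Authorship (.=original, N=cursor N): 1 . . . 2
Index 0: author = 1

Answer: cursor 1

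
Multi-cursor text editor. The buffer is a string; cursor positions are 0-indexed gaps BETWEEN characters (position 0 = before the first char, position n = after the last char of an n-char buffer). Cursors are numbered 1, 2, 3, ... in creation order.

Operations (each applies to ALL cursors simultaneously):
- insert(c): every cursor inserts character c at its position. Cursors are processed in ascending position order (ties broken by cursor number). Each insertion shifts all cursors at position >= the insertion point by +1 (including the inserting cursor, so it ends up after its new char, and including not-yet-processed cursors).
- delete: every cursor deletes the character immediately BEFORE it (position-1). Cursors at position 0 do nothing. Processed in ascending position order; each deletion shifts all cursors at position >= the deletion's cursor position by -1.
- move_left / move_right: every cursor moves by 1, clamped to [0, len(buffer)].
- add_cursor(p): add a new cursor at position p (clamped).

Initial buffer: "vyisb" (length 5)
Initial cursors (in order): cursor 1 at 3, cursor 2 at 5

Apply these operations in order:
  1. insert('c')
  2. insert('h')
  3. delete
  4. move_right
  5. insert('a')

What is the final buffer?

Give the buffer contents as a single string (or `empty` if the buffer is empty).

Answer: vyicsabca

Derivation:
After op 1 (insert('c')): buffer="vyicsbc" (len 7), cursors c1@4 c2@7, authorship ...1..2
After op 2 (insert('h')): buffer="vyichsbch" (len 9), cursors c1@5 c2@9, authorship ...11..22
After op 3 (delete): buffer="vyicsbc" (len 7), cursors c1@4 c2@7, authorship ...1..2
After op 4 (move_right): buffer="vyicsbc" (len 7), cursors c1@5 c2@7, authorship ...1..2
After op 5 (insert('a')): buffer="vyicsabca" (len 9), cursors c1@6 c2@9, authorship ...1.1.22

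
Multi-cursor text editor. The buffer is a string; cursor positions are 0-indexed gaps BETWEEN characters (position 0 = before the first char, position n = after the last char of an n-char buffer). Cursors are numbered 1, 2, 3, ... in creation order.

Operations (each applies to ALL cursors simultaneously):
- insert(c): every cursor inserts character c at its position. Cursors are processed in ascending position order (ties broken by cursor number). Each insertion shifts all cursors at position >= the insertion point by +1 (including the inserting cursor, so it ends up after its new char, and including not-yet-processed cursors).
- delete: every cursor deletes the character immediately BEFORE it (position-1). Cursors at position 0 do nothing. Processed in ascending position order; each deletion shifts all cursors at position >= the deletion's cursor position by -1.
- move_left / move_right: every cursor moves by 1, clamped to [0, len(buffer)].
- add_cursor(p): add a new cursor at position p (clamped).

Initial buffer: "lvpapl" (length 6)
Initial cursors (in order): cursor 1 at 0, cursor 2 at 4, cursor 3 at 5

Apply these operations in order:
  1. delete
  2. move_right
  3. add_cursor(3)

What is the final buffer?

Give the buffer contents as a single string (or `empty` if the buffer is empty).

Answer: lvpl

Derivation:
After op 1 (delete): buffer="lvpl" (len 4), cursors c1@0 c2@3 c3@3, authorship ....
After op 2 (move_right): buffer="lvpl" (len 4), cursors c1@1 c2@4 c3@4, authorship ....
After op 3 (add_cursor(3)): buffer="lvpl" (len 4), cursors c1@1 c4@3 c2@4 c3@4, authorship ....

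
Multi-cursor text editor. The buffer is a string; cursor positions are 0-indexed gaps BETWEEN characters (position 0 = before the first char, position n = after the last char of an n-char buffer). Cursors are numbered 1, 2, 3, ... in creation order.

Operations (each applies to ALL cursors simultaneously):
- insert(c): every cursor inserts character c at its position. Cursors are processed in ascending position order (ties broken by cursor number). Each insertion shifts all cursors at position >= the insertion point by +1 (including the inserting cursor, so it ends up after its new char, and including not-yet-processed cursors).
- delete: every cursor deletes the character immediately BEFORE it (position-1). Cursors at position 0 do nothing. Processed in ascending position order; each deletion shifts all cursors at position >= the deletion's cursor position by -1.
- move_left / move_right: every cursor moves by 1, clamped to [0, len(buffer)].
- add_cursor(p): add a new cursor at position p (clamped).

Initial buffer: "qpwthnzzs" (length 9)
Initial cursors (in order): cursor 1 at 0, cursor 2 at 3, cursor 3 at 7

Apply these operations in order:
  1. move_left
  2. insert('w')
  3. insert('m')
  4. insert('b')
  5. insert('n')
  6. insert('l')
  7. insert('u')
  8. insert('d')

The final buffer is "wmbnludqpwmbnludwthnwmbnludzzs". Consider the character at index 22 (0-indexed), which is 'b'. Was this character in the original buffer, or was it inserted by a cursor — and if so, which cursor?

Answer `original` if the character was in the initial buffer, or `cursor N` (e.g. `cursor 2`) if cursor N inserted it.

After op 1 (move_left): buffer="qpwthnzzs" (len 9), cursors c1@0 c2@2 c3@6, authorship .........
After op 2 (insert('w')): buffer="wqpwwthnwzzs" (len 12), cursors c1@1 c2@4 c3@9, authorship 1..2....3...
After op 3 (insert('m')): buffer="wmqpwmwthnwmzzs" (len 15), cursors c1@2 c2@6 c3@12, authorship 11..22....33...
After op 4 (insert('b')): buffer="wmbqpwmbwthnwmbzzs" (len 18), cursors c1@3 c2@8 c3@15, authorship 111..222....333...
After op 5 (insert('n')): buffer="wmbnqpwmbnwthnwmbnzzs" (len 21), cursors c1@4 c2@10 c3@18, authorship 1111..2222....3333...
After op 6 (insert('l')): buffer="wmbnlqpwmbnlwthnwmbnlzzs" (len 24), cursors c1@5 c2@12 c3@21, authorship 11111..22222....33333...
After op 7 (insert('u')): buffer="wmbnluqpwmbnluwthnwmbnluzzs" (len 27), cursors c1@6 c2@14 c3@24, authorship 111111..222222....333333...
After op 8 (insert('d')): buffer="wmbnludqpwmbnludwthnwmbnludzzs" (len 30), cursors c1@7 c2@16 c3@27, authorship 1111111..2222222....3333333...
Authorship (.=original, N=cursor N): 1 1 1 1 1 1 1 . . 2 2 2 2 2 2 2 . . . . 3 3 3 3 3 3 3 . . .
Index 22: author = 3

Answer: cursor 3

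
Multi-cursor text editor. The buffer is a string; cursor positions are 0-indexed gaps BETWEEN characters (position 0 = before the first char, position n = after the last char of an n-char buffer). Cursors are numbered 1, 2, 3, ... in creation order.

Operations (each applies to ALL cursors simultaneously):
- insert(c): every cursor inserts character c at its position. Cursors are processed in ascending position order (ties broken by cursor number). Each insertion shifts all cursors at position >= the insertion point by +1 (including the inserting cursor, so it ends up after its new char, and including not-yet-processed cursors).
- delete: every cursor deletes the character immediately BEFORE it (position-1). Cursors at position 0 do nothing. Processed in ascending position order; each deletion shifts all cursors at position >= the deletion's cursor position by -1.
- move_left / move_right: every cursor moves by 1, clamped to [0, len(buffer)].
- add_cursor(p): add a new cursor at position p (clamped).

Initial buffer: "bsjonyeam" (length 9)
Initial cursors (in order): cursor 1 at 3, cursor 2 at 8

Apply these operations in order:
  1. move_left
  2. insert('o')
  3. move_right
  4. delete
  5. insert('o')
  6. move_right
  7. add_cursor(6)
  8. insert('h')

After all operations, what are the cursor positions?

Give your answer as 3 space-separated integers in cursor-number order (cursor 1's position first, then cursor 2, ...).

After op 1 (move_left): buffer="bsjonyeam" (len 9), cursors c1@2 c2@7, authorship .........
After op 2 (insert('o')): buffer="bsojonyeoam" (len 11), cursors c1@3 c2@9, authorship ..1.....2..
After op 3 (move_right): buffer="bsojonyeoam" (len 11), cursors c1@4 c2@10, authorship ..1.....2..
After op 4 (delete): buffer="bsoonyeom" (len 9), cursors c1@3 c2@8, authorship ..1....2.
After op 5 (insert('o')): buffer="bsooonyeoom" (len 11), cursors c1@4 c2@10, authorship ..11....22.
After op 6 (move_right): buffer="bsooonyeoom" (len 11), cursors c1@5 c2@11, authorship ..11....22.
After op 7 (add_cursor(6)): buffer="bsooonyeoom" (len 11), cursors c1@5 c3@6 c2@11, authorship ..11....22.
After op 8 (insert('h')): buffer="bsooohnhyeoomh" (len 14), cursors c1@6 c3@8 c2@14, authorship ..11.1.3..22.2

Answer: 6 14 8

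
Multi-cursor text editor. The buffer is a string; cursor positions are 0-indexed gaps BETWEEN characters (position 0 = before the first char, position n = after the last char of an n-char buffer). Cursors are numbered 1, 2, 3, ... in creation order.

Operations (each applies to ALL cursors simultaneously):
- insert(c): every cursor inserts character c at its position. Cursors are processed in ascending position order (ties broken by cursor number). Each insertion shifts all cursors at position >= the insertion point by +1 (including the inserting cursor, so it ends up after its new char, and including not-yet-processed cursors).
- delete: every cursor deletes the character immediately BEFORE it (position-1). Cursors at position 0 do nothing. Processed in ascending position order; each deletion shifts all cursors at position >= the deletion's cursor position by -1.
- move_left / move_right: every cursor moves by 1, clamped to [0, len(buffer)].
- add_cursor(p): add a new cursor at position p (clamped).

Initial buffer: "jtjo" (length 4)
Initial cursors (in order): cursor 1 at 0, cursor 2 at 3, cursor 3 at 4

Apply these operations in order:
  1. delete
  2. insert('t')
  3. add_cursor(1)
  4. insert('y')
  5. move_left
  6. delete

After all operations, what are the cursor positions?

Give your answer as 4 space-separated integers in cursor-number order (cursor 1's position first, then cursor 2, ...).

After op 1 (delete): buffer="jt" (len 2), cursors c1@0 c2@2 c3@2, authorship ..
After op 2 (insert('t')): buffer="tjttt" (len 5), cursors c1@1 c2@5 c3@5, authorship 1..23
After op 3 (add_cursor(1)): buffer="tjttt" (len 5), cursors c1@1 c4@1 c2@5 c3@5, authorship 1..23
After op 4 (insert('y')): buffer="tyyjtttyy" (len 9), cursors c1@3 c4@3 c2@9 c3@9, authorship 114..2323
After op 5 (move_left): buffer="tyyjtttyy" (len 9), cursors c1@2 c4@2 c2@8 c3@8, authorship 114..2323
After op 6 (delete): buffer="yjtty" (len 5), cursors c1@0 c4@0 c2@4 c3@4, authorship 4..23

Answer: 0 4 4 0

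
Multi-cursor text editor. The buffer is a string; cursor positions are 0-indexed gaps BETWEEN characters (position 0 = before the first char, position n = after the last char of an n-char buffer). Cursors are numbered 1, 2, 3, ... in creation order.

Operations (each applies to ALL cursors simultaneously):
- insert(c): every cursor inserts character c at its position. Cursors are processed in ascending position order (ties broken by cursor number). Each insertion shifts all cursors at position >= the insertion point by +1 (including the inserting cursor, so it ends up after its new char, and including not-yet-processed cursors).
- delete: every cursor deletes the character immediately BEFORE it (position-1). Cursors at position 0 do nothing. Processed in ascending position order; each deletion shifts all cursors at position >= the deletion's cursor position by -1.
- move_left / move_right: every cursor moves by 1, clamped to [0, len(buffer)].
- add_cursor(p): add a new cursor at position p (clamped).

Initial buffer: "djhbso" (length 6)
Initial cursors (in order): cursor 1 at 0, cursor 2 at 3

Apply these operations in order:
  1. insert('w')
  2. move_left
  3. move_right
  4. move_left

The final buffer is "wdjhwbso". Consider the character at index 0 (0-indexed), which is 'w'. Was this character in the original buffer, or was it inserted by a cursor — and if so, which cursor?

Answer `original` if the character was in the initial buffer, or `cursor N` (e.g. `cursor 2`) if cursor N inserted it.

After op 1 (insert('w')): buffer="wdjhwbso" (len 8), cursors c1@1 c2@5, authorship 1...2...
After op 2 (move_left): buffer="wdjhwbso" (len 8), cursors c1@0 c2@4, authorship 1...2...
After op 3 (move_right): buffer="wdjhwbso" (len 8), cursors c1@1 c2@5, authorship 1...2...
After op 4 (move_left): buffer="wdjhwbso" (len 8), cursors c1@0 c2@4, authorship 1...2...
Authorship (.=original, N=cursor N): 1 . . . 2 . . .
Index 0: author = 1

Answer: cursor 1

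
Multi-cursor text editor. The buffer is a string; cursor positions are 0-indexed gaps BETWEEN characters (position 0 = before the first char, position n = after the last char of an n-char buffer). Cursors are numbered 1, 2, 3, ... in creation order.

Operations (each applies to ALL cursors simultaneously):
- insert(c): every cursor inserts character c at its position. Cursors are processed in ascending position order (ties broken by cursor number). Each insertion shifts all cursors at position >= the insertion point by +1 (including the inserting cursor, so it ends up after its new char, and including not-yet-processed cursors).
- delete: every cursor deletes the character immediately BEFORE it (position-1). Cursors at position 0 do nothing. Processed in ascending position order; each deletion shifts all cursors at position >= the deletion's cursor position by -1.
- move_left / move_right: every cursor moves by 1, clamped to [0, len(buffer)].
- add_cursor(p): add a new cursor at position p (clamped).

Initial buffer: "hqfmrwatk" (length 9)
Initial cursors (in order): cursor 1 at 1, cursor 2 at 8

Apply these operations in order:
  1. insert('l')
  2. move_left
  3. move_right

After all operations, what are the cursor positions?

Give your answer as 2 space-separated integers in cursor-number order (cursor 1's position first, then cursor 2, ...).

After op 1 (insert('l')): buffer="hlqfmrwatlk" (len 11), cursors c1@2 c2@10, authorship .1.......2.
After op 2 (move_left): buffer="hlqfmrwatlk" (len 11), cursors c1@1 c2@9, authorship .1.......2.
After op 3 (move_right): buffer="hlqfmrwatlk" (len 11), cursors c1@2 c2@10, authorship .1.......2.

Answer: 2 10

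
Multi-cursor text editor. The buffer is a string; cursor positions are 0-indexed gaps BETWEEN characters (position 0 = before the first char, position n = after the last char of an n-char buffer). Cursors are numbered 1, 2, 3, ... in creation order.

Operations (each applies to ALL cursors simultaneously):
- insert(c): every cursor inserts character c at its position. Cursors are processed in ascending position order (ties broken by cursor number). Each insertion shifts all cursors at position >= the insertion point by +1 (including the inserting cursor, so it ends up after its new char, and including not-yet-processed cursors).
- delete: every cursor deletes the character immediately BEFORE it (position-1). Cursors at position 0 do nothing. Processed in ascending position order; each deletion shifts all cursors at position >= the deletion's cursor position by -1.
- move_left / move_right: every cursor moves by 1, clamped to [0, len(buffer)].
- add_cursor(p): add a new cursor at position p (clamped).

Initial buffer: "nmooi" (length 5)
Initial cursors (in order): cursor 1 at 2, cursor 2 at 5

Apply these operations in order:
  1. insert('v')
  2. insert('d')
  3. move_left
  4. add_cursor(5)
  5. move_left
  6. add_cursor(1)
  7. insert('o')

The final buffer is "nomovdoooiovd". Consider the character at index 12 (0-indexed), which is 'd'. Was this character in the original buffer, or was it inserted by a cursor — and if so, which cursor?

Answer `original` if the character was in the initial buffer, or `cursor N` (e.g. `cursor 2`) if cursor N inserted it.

After op 1 (insert('v')): buffer="nmvooiv" (len 7), cursors c1@3 c2@7, authorship ..1...2
After op 2 (insert('d')): buffer="nmvdooivd" (len 9), cursors c1@4 c2@9, authorship ..11...22
After op 3 (move_left): buffer="nmvdooivd" (len 9), cursors c1@3 c2@8, authorship ..11...22
After op 4 (add_cursor(5)): buffer="nmvdooivd" (len 9), cursors c1@3 c3@5 c2@8, authorship ..11...22
After op 5 (move_left): buffer="nmvdooivd" (len 9), cursors c1@2 c3@4 c2@7, authorship ..11...22
After op 6 (add_cursor(1)): buffer="nmvdooivd" (len 9), cursors c4@1 c1@2 c3@4 c2@7, authorship ..11...22
After op 7 (insert('o')): buffer="nomovdoooiovd" (len 13), cursors c4@2 c1@4 c3@7 c2@11, authorship .4.1113...222
Authorship (.=original, N=cursor N): . 4 . 1 1 1 3 . . . 2 2 2
Index 12: author = 2

Answer: cursor 2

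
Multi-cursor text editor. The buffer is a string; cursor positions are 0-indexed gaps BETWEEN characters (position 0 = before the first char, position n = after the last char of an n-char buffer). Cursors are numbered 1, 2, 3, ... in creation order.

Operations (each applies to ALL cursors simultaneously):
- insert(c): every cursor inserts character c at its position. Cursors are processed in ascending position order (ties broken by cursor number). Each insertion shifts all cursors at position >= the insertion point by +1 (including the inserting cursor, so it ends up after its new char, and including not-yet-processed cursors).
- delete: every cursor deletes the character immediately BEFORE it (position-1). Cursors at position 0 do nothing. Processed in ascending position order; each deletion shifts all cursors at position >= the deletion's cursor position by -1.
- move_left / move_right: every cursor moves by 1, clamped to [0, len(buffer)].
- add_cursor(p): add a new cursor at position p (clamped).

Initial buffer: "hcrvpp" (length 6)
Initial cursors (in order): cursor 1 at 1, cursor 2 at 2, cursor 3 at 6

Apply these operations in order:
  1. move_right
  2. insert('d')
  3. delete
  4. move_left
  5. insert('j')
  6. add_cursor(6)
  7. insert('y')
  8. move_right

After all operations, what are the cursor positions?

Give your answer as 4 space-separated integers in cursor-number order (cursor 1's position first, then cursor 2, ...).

After op 1 (move_right): buffer="hcrvpp" (len 6), cursors c1@2 c2@3 c3@6, authorship ......
After op 2 (insert('d')): buffer="hcdrdvppd" (len 9), cursors c1@3 c2@5 c3@9, authorship ..1.2...3
After op 3 (delete): buffer="hcrvpp" (len 6), cursors c1@2 c2@3 c3@6, authorship ......
After op 4 (move_left): buffer="hcrvpp" (len 6), cursors c1@1 c2@2 c3@5, authorship ......
After op 5 (insert('j')): buffer="hjcjrvpjp" (len 9), cursors c1@2 c2@4 c3@8, authorship .1.2...3.
After op 6 (add_cursor(6)): buffer="hjcjrvpjp" (len 9), cursors c1@2 c2@4 c4@6 c3@8, authorship .1.2...3.
After op 7 (insert('y')): buffer="hjycjyrvypjyp" (len 13), cursors c1@3 c2@6 c4@9 c3@12, authorship .11.22..4.33.
After op 8 (move_right): buffer="hjycjyrvypjyp" (len 13), cursors c1@4 c2@7 c4@10 c3@13, authorship .11.22..4.33.

Answer: 4 7 13 10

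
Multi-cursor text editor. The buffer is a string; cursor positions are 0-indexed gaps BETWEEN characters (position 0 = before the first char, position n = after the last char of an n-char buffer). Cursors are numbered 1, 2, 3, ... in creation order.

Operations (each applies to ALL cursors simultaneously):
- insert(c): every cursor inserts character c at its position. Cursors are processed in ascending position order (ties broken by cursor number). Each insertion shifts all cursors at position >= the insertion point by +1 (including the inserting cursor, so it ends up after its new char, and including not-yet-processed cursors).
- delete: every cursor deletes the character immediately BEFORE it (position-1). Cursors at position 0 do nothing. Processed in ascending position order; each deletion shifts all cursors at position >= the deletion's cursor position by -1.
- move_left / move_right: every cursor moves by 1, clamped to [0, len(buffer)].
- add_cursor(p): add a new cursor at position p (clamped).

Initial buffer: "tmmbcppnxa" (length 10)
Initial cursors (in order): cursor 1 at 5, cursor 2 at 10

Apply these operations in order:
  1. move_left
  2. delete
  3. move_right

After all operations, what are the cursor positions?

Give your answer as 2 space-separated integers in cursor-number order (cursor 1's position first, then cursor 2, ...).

Answer: 4 8

Derivation:
After op 1 (move_left): buffer="tmmbcppnxa" (len 10), cursors c1@4 c2@9, authorship ..........
After op 2 (delete): buffer="tmmcppna" (len 8), cursors c1@3 c2@7, authorship ........
After op 3 (move_right): buffer="tmmcppna" (len 8), cursors c1@4 c2@8, authorship ........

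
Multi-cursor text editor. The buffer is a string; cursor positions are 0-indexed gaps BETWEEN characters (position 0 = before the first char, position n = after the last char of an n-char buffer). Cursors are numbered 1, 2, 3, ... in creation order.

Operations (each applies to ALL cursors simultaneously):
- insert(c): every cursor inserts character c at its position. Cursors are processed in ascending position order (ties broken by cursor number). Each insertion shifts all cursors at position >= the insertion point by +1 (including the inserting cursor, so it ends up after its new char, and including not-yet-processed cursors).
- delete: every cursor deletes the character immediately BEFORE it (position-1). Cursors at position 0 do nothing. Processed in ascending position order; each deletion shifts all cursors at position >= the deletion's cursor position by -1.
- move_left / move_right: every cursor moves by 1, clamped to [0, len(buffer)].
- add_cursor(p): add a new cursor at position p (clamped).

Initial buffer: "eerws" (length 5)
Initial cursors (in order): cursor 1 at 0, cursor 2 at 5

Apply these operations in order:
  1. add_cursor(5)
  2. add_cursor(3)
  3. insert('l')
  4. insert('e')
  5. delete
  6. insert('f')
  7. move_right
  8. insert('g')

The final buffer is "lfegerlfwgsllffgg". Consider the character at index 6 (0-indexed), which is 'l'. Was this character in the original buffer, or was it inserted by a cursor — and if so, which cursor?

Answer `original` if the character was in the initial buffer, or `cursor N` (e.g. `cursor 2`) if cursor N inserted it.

Answer: cursor 4

Derivation:
After op 1 (add_cursor(5)): buffer="eerws" (len 5), cursors c1@0 c2@5 c3@5, authorship .....
After op 2 (add_cursor(3)): buffer="eerws" (len 5), cursors c1@0 c4@3 c2@5 c3@5, authorship .....
After op 3 (insert('l')): buffer="leerlwsll" (len 9), cursors c1@1 c4@5 c2@9 c3@9, authorship 1...4..23
After op 4 (insert('e')): buffer="leeerlewsllee" (len 13), cursors c1@2 c4@7 c2@13 c3@13, authorship 11...44..2323
After op 5 (delete): buffer="leerlwsll" (len 9), cursors c1@1 c4@5 c2@9 c3@9, authorship 1...4..23
After op 6 (insert('f')): buffer="lfeerlfwsllff" (len 13), cursors c1@2 c4@7 c2@13 c3@13, authorship 11...44..2323
After op 7 (move_right): buffer="lfeerlfwsllff" (len 13), cursors c1@3 c4@8 c2@13 c3@13, authorship 11...44..2323
After op 8 (insert('g')): buffer="lfegerlfwgsllffgg" (len 17), cursors c1@4 c4@10 c2@17 c3@17, authorship 11.1..44.4.232323
Authorship (.=original, N=cursor N): 1 1 . 1 . . 4 4 . 4 . 2 3 2 3 2 3
Index 6: author = 4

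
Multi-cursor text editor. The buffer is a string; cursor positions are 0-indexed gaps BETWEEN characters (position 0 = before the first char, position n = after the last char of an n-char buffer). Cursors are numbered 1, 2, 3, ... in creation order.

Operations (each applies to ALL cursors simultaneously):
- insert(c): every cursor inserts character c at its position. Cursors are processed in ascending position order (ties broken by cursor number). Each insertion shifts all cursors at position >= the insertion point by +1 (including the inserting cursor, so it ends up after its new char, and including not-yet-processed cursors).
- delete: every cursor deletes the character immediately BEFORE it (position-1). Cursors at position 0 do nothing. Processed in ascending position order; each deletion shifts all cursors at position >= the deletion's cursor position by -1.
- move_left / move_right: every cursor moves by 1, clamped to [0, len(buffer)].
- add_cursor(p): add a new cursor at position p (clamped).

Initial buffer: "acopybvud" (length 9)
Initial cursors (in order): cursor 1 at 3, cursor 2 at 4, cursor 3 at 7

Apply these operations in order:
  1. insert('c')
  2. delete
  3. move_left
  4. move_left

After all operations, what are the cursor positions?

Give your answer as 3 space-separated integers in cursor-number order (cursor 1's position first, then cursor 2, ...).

Answer: 1 2 5

Derivation:
After op 1 (insert('c')): buffer="acocpcybvcud" (len 12), cursors c1@4 c2@6 c3@10, authorship ...1.2...3..
After op 2 (delete): buffer="acopybvud" (len 9), cursors c1@3 c2@4 c3@7, authorship .........
After op 3 (move_left): buffer="acopybvud" (len 9), cursors c1@2 c2@3 c3@6, authorship .........
After op 4 (move_left): buffer="acopybvud" (len 9), cursors c1@1 c2@2 c3@5, authorship .........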